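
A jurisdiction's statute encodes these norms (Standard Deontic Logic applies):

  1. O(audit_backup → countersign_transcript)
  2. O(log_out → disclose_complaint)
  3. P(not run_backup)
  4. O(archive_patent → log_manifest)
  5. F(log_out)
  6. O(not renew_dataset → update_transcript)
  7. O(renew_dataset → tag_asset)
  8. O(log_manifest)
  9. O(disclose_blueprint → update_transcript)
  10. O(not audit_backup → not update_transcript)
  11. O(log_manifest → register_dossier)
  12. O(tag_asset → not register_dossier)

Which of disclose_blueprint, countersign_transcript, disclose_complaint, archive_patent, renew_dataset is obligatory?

From premise 8 we have O(log_manifest).
Applying K to premise 11 (O(log_manifest → register_dossier)) and O(log_manifest) yields O(register_dossier).
The contrapositive of premise 12 (O(tag_asset → not register_dossier)) is O(register_dossier → not tag_asset), and O(register_dossier) is already established, so O(not tag_asset).
Premise 7 is O(renew_dataset → tag_asset); contrapositively O(not tag_asset → not renew_dataset). Since O(not tag_asset) holds, K gives O(not renew_dataset).
With premise 6, O(not renew_dataset → update_transcript), the K-axiom yields O(update_transcript).
The contrapositive of premise 10 (O(not audit_backup → not update_transcript)) is O(update_transcript → audit_backup), and O(update_transcript) is already established, so O(audit_backup).
Applying K to premise 1 (O(audit_backup → countersign_transcript)) and O(audit_backup) yields O(countersign_transcript).
So O(countersign_transcript) holds — countersign_transcript is obligatory. None of the other listed options is made obligatory by any chain of premises.

countersign_transcript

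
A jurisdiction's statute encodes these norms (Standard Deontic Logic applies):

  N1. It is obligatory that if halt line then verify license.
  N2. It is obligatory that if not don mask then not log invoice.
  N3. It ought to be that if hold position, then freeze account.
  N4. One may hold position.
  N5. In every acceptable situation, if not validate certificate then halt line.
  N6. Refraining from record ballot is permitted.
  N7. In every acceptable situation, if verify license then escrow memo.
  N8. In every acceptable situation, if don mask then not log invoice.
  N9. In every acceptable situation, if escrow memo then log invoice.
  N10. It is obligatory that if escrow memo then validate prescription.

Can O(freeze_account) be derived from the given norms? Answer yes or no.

No

Premise 3 is O(hold_position → freeze_account), but O(hold_position) is not derivable from the premises (the permission P(hold_position) asserts only ¬O(¬hold_position), not O(hold_position)), so it does not yield O(freeze_account).
No other premise forces O(freeze_account). An ideal world satisfying every premise can still have freeze_account false, so O(freeze_account) is not derivable.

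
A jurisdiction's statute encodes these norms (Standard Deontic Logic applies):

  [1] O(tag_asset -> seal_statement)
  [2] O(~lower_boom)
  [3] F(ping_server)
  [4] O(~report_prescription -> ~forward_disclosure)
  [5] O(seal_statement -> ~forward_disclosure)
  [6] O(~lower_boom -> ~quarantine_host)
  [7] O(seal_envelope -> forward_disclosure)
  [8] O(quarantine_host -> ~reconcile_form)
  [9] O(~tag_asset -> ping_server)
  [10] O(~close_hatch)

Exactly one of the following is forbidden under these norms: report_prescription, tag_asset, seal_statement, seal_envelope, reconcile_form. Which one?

F(ping_server) at premise 3 means O(~ping_server).
Premise 9, O(~tag_asset -> ping_server), contraposes to O(~ping_server -> tag_asset); with O(~ping_server) we get O(tag_asset).
From O(tag_asset) and premise 1, O(tag_asset -> seal_statement), we obtain O(seal_statement).
From O(seal_statement) and premise 5, O(seal_statement -> ~forward_disclosure), we obtain O(~forward_disclosure).
Premise 7 is O(seal_envelope -> forward_disclosure); contrapositively O(~forward_disclosure -> ~seal_envelope). Since O(~forward_disclosure) holds, K gives O(~seal_envelope).
So O(~seal_envelope) holds, i.e. seal_envelope is forbidden. None of the other listed options is forbidden under the premises.

seal_envelope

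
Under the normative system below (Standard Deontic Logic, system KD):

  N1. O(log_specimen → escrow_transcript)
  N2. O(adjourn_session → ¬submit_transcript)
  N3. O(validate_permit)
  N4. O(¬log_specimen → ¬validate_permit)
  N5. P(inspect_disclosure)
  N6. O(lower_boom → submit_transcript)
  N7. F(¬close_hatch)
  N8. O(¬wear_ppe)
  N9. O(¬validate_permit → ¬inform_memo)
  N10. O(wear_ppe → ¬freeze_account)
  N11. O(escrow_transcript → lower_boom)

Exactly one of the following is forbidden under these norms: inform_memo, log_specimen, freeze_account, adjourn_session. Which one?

adjourn_session

From premise 3 we have O(validate_permit).
Premise 4 is O(¬log_specimen → ¬validate_permit); contrapositively O(validate_permit → log_specimen). Since O(validate_permit) holds, K gives O(log_specimen).
From O(log_specimen) and premise 1, O(log_specimen → escrow_transcript), we obtain O(escrow_transcript).
From O(escrow_transcript) and premise 11, O(escrow_transcript → lower_boom), we obtain O(lower_boom).
With premise 6, O(lower_boom → submit_transcript), the K-axiom yields O(submit_transcript).
Premise 2, O(adjourn_session → ¬submit_transcript), contraposes to O(submit_transcript → ¬adjourn_session); with O(submit_transcript) we get O(¬adjourn_session).
So O(¬adjourn_session) holds, i.e. adjourn_session is forbidden. None of the other listed options is forbidden under the premises.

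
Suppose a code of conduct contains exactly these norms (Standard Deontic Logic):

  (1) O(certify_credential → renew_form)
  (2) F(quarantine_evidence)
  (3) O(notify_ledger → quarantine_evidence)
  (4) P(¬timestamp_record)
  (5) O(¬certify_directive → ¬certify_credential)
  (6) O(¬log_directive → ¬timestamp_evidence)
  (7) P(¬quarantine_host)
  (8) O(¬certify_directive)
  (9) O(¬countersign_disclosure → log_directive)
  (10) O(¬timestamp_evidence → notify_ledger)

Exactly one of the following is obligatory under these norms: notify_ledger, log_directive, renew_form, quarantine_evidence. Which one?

F(quarantine_evidence) at premise 2 means O(¬quarantine_evidence).
Premise 3 is O(notify_ledger → quarantine_evidence); contrapositively O(¬quarantine_evidence → ¬notify_ledger). Since O(¬quarantine_evidence) holds, K gives O(¬notify_ledger).
The contrapositive of premise 10 (O(¬timestamp_evidence → notify_ledger)) is O(¬notify_ledger → timestamp_evidence), and O(¬notify_ledger) is already established, so O(timestamp_evidence).
Premise 6, O(¬log_directive → ¬timestamp_evidence), contraposes to O(timestamp_evidence → log_directive); with O(timestamp_evidence) we get O(log_directive).
So O(log_directive) holds — log_directive is obligatory. None of the other listed options is made obligatory by any chain of premises.

log_directive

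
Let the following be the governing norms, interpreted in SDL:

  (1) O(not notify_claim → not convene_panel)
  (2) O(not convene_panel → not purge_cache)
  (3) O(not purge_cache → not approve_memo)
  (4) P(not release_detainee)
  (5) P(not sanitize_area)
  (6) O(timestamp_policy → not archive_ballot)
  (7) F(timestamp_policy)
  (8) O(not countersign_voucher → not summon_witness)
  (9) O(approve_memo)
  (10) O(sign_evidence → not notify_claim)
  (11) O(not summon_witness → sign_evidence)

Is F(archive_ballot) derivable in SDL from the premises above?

No

Premise 6 is O(timestamp_policy → not archive_ballot), but O(timestamp_policy) is not derivable from the premises, so it does not yield O(not archive_ballot).
No other premise forces O(not archive_ballot). An ideal world satisfying every premise can still have archive_ballot true, so F(archive_ballot) is not derivable.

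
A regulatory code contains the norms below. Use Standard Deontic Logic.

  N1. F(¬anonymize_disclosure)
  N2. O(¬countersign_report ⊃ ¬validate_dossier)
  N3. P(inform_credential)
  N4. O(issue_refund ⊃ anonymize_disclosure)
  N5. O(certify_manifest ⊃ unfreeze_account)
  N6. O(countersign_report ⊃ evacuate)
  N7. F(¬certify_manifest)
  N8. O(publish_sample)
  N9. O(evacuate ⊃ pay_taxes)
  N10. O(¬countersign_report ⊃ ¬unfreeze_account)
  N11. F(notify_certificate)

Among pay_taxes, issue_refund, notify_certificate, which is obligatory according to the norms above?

pay_taxes

Premise 7, F(¬certify_manifest), is equivalent to O(certify_manifest).
Applying K to premise 5 (O(certify_manifest ⊃ unfreeze_account)) and O(certify_manifest) yields O(unfreeze_account).
The contrapositive of premise 10 (O(¬countersign_report ⊃ ¬unfreeze_account)) is O(unfreeze_account ⊃ countersign_report), and O(unfreeze_account) is already established, so O(countersign_report).
From O(countersign_report) and premise 6, O(countersign_report ⊃ evacuate), we obtain O(evacuate).
With premise 9, O(evacuate ⊃ pay_taxes), the K-axiom yields O(pay_taxes).
So O(pay_taxes) holds — pay_taxes is obligatory. None of the other listed options is made obligatory by any chain of premises.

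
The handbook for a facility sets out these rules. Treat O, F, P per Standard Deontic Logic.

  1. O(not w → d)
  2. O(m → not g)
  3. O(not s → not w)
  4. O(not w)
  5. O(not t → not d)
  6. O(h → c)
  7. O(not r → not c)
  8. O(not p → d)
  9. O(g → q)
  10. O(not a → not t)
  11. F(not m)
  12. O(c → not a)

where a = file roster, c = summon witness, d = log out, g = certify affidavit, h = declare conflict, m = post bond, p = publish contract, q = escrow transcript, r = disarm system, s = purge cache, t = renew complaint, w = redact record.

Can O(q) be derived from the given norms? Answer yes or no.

No

Premise 9 is O(g → q), but O(g) is not derivable from the premises, so it does not yield O(q).
No other premise forces O(q). An ideal world satisfying every premise can still have q false, so O(q) is not derivable.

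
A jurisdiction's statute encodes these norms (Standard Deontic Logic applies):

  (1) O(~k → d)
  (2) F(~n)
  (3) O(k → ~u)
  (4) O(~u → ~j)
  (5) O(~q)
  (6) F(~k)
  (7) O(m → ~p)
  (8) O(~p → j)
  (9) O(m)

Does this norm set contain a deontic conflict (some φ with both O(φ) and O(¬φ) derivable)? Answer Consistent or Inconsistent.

Premise 6 is F(~k), i.e. O(k).
With premise 3, O(k → ~u), the K-axiom yields O(~u).
Premise 4 is O(~u → ~j); since O(~u), deontic closure gives O(~j).
Premise 8 is O(~p → j); contrapositively O(~j → p). Since O(~j) holds, K gives O(p).
Premise 7 is O(m → ~p); contrapositively O(p → ~m). Since O(p) holds, K gives O(~m).
Yet premise 9 states O(m).
We now have both O(~m) and O(m) — m is simultaneously obligatory and forbidden, violating the D-axiom.

Inconsistent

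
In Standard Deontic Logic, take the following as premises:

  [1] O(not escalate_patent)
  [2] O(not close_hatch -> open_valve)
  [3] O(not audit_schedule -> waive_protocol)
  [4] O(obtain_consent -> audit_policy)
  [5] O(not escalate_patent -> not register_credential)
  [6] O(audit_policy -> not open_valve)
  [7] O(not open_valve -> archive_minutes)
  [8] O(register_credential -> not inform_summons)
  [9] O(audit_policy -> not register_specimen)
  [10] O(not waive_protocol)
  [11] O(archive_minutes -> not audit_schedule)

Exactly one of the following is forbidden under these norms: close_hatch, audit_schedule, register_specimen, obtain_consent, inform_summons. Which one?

obtain_consent

Premise 10 gives O(not waive_protocol).
The contrapositive of premise 3 (O(not audit_schedule -> waive_protocol)) is O(not waive_protocol -> audit_schedule), and O(not waive_protocol) is already established, so O(audit_schedule).
Premise 11, O(archive_minutes -> not audit_schedule), contraposes to O(audit_schedule -> not archive_minutes); with O(audit_schedule) we get O(not archive_minutes).
The contrapositive of premise 7 (O(not open_valve -> archive_minutes)) is O(not archive_minutes -> open_valve), and O(not archive_minutes) is already established, so O(open_valve).
Premise 6, O(audit_policy -> not open_valve), contraposes to O(open_valve -> not audit_policy); with O(open_valve) we get O(not audit_policy).
The contrapositive of premise 4 (O(obtain_consent -> audit_policy)) is O(not audit_policy -> not obtain_consent), and O(not audit_policy) is already established, so O(not obtain_consent).
So O(not obtain_consent) holds, i.e. obtain_consent is forbidden. None of the other listed options is forbidden under the premises.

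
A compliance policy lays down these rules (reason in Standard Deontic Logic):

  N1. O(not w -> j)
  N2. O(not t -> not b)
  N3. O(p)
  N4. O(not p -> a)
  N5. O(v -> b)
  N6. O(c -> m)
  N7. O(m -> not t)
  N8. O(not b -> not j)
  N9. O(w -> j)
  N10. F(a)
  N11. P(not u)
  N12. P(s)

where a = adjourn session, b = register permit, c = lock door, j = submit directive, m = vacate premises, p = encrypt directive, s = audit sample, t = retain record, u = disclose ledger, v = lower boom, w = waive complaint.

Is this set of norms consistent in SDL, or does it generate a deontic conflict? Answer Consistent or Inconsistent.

Premise 4 is O(not p -> a), but O(not p) is not derivable from the premises, so it does not yield O(a).
So O(a) is not derivable, and the apparent clash with O(not a) does not arise.
A world satisfying every obligation exists (e.g. a=false, b=true, c=false, j=true, m=false, p=true, s=false, t=true, u=false, v=false, w=false); no atom is both obligatory and forbidden, so the set is consistent.

Consistent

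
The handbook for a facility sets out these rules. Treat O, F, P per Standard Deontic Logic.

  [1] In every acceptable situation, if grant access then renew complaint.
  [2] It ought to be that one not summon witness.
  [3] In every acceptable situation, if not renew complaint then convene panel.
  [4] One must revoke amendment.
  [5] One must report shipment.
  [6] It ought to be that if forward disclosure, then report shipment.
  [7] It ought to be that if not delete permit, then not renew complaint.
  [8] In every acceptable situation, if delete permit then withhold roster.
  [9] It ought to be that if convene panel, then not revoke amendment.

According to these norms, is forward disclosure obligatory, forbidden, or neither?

Premise 6 is O(forward_disclosure → report_shipment); even if O(report_shipment) held, inferring O(forward_disclosure) would be affirming the consequent — invalid.
No premise or chain of K-axiom applications forces O(forward_disclosure), and none forces O(¬forward_disclosure). So forward_disclosure is neither obligatory nor forbidden under these norms.

Neither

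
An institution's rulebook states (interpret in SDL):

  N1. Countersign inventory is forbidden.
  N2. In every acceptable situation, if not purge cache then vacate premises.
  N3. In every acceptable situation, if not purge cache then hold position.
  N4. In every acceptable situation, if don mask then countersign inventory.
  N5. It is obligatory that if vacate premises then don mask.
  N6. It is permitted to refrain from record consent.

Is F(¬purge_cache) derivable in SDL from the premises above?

F(countersign_inventory) at premise 1 means O(¬countersign_inventory).
Premise 4, O(don_mask → countersign_inventory), contraposes to O(¬countersign_inventory → ¬don_mask); with O(¬countersign_inventory) we get O(¬don_mask).
The contrapositive of premise 5 (O(vacate_premises → don_mask)) is O(¬don_mask → ¬vacate_premises), and O(¬don_mask) is already established, so O(¬vacate_premises).
The contrapositive of premise 2 (O(¬purge_cache → vacate_premises)) is O(¬vacate_premises → purge_cache), and O(¬vacate_premises) is already established, so O(purge_cache).
Premises 3, 6 do not contribute to this derivation.
So O(purge_cache) holds, i.e. F(¬purge_cache). The claim follows.

Yes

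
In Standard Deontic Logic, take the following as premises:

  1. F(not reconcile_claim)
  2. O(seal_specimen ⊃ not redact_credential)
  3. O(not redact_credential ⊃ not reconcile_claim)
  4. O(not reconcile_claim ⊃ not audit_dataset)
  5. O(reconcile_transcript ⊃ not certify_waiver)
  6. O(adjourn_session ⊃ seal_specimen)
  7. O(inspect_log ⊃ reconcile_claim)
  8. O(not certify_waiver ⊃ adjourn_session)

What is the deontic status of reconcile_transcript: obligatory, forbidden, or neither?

Premise 1, F(not reconcile_claim), is equivalent to O(reconcile_claim).
Premise 3, O(not redact_credential ⊃ not reconcile_claim), contraposes to O(reconcile_claim ⊃ redact_credential); with O(reconcile_claim) we get O(redact_credential).
Premise 2 is O(seal_specimen ⊃ not redact_credential); contrapositively O(redact_credential ⊃ not seal_specimen). Since O(redact_credential) holds, K gives O(not seal_specimen).
Premise 6 is O(adjourn_session ⊃ seal_specimen); contrapositively O(not seal_specimen ⊃ not adjourn_session). Since O(not seal_specimen) holds, K gives O(not adjourn_session).
Premise 8, O(not certify_waiver ⊃ adjourn_session), contraposes to O(not adjourn_session ⊃ certify_waiver); with O(not adjourn_session) we get O(certify_waiver).
Premise 5, O(reconcile_transcript ⊃ not certify_waiver), contraposes to O(certify_waiver ⊃ not reconcile_transcript); with O(certify_waiver) we get O(not reconcile_transcript).
Premises 4, 7 do not contribute to this derivation.
Thus O(not reconcile_transcript), which is F(reconcile_transcript): reconcile_transcript is forbidden.

Forbidden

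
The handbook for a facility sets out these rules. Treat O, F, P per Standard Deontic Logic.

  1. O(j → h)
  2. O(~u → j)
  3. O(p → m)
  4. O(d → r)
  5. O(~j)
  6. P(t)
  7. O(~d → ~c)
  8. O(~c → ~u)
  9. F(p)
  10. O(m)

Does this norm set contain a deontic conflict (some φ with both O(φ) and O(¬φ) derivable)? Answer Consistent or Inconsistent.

Premise 3 is O(p → m); even if O(m) held, inferring O(p) would be affirming the consequent — invalid.
So O(p) is not derivable, and the apparent clash with O(~p) does not arise.
A world satisfying every obligation exists (e.g. c=true, d=true, h=false, j=false, m=true, p=false, r=true, t=false, u=true); no atom is both obligatory and forbidden, so the set is consistent.

Consistent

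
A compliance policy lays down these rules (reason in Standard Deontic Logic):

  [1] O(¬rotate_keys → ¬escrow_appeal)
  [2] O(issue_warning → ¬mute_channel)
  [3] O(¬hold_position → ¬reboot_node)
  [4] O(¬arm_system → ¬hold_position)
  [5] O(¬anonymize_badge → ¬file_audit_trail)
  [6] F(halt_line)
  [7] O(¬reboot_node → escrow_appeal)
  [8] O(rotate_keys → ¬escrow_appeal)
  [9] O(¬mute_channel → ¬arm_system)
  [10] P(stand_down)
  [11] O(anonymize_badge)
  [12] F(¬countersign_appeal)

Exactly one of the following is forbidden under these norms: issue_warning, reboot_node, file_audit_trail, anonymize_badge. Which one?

issue_warning

Premises 1 and 8 cover both cases: O(¬rotate_keys → ¬escrow_appeal) and O(rotate_keys → ¬escrow_appeal). Since ¬rotate_keys ∨ rotate_keys is a tautology, O(¬escrow_appeal) follows.
The contrapositive of premise 7 (O(¬reboot_node → escrow_appeal)) is O(¬escrow_appeal → reboot_node), and O(¬escrow_appeal) is already established, so O(reboot_node).
Premise 3 is O(¬hold_position → ¬reboot_node); contrapositively O(reboot_node → hold_position). Since O(reboot_node) holds, K gives O(hold_position).
Premise 4 is O(¬arm_system → ¬hold_position); contrapositively O(hold_position → arm_system). Since O(hold_position) holds, K gives O(arm_system).
Premise 9, O(¬mute_channel → ¬arm_system), contraposes to O(arm_system → mute_channel); with O(arm_system) we get O(mute_channel).
The contrapositive of premise 2 (O(issue_warning → ¬mute_channel)) is O(mute_channel → ¬issue_warning), and O(mute_channel) is already established, so O(¬issue_warning).
So O(¬issue_warning) holds, i.e. issue_warning is forbidden. None of the other listed options is forbidden under the premises.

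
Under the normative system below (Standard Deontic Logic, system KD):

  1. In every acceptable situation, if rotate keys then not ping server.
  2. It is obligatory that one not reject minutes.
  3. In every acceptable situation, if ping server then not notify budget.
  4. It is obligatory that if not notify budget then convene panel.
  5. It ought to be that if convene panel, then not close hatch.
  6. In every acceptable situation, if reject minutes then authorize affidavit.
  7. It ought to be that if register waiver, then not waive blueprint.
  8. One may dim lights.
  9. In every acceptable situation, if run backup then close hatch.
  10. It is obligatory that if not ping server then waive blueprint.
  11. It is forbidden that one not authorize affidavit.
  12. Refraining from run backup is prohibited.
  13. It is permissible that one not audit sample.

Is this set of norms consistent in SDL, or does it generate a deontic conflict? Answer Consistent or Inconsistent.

Consistent

Premise 6 is O(reject_minutes → authorize_affidavit); even if O(authorize_affidavit) held, inferring O(reject_minutes) would be affirming the consequent — invalid.
So O(reject_minutes) is not derivable, and the apparent clash with O(¬reject_minutes) does not arise.
A world satisfying every obligation exists (e.g. audit_sample=false, authorize_affidavit=true, close_hatch=true, convene_panel=false, dim_lights=false, notify_budget=true, ping_server=false, register_waiver=false, reject_minutes=false, rotate_keys=false, run_backup=true, waive_blueprint=true); no atom is both obligatory and forbidden, so the set is consistent.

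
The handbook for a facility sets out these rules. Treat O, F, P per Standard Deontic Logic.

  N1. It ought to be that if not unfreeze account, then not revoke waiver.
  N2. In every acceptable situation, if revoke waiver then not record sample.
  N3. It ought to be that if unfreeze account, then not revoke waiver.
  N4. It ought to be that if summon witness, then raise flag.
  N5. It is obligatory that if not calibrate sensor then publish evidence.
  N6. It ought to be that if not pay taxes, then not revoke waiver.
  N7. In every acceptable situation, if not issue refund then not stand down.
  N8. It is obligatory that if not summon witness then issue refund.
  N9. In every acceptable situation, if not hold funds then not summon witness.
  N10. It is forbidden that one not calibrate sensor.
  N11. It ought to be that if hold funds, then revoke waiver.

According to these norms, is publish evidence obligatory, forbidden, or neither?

Neither

Premise 5 is O(¬calibrate_sensor → publish_evidence), but O(¬calibrate_sensor) is not derivable from the premises, so it does not yield O(publish_evidence).
No premise or chain of K-axiom applications forces O(publish_evidence), and none forces O(¬publish_evidence). So publish_evidence is neither obligatory nor forbidden under these norms.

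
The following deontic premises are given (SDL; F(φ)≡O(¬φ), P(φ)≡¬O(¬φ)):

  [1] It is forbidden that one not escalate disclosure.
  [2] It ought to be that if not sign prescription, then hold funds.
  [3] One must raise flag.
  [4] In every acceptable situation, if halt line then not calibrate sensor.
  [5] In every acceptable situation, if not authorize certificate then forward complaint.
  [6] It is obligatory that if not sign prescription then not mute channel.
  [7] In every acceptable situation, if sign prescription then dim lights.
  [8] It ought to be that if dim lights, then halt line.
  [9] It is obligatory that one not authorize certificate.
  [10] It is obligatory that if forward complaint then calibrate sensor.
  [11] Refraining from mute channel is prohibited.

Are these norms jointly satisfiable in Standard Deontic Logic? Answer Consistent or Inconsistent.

Inconsistent

Premise 11 is F(¬mute_channel), i.e. O(mute_channel).
The contrapositive of premise 6 (O(¬sign_prescription → ¬mute_channel)) is O(mute_channel → sign_prescription), and O(mute_channel) is already established, so O(sign_prescription).
With premise 7, O(sign_prescription → dim_lights), the K-axiom yields O(dim_lights).
With premise 8, O(dim_lights → halt_line), the K-axiom yields O(halt_line).
With premise 4, O(halt_line → ¬calibrate_sensor), the K-axiom yields O(¬calibrate_sensor).
Premise 10 is O(forward_complaint → calibrate_sensor); contrapositively O(¬calibrate_sensor → ¬forward_complaint). Since O(¬calibrate_sensor) holds, K gives O(¬forward_complaint).
Premise 5 is O(¬authorize_certificate → forward_complaint); contrapositively O(¬forward_complaint → authorize_certificate). Since O(¬forward_complaint) holds, K gives O(authorize_certificate).
But premise 9 directly asserts O(¬authorize_certificate).
We now have both O(authorize_certificate) and O(¬authorize_certificate) — authorize_certificate is simultaneously obligatory and forbidden, violating the D-axiom.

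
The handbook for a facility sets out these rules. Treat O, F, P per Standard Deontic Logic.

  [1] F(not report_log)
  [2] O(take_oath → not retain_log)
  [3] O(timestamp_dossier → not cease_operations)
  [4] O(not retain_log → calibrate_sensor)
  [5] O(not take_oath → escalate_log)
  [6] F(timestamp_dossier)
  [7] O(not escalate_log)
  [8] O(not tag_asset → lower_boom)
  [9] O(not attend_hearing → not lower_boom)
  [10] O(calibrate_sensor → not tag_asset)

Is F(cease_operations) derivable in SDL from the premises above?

Premise 3 is O(timestamp_dossier → not cease_operations), but O(timestamp_dossier) is not derivable from the premises, so it does not yield O(not cease_operations).
No other premise forces O(not cease_operations). An ideal world satisfying every premise can still have cease_operations true, so F(cease_operations) is not derivable.

No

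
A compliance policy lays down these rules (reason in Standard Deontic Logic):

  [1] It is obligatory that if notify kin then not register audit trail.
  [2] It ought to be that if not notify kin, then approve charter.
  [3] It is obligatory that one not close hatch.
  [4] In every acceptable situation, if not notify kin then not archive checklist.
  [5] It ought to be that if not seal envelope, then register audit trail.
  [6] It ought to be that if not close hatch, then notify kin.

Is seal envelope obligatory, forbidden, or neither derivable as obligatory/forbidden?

Premise 3 states O(¬close_hatch) outright.
From O(¬close_hatch) and premise 6, O(¬close_hatch → notify_kin), we obtain O(notify_kin).
From O(notify_kin) and premise 1, O(notify_kin → ¬register_audit_trail), we obtain O(¬register_audit_trail).
Premise 5 is O(¬seal_envelope → register_audit_trail); contrapositively O(¬register_audit_trail → seal_envelope). Since O(¬register_audit_trail) holds, K gives O(seal_envelope).
Premises 2, 4 do not contribute to this derivation.
Hence seal_envelope is obligatory.

Obligatory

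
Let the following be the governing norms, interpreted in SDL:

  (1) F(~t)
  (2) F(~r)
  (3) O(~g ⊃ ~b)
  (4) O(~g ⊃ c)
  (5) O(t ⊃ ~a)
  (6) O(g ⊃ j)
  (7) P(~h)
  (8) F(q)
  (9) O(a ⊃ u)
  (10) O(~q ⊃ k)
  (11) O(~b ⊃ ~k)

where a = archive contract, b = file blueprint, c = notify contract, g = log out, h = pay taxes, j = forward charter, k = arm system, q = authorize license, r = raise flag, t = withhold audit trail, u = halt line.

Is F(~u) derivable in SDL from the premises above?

Premise 9 is O(a ⊃ u), but O(a) is not derivable from the premises, so it does not yield O(u).
No other premise forces O(u). An ideal world satisfying every premise can still have ~u true, so F(~u) is not derivable.

No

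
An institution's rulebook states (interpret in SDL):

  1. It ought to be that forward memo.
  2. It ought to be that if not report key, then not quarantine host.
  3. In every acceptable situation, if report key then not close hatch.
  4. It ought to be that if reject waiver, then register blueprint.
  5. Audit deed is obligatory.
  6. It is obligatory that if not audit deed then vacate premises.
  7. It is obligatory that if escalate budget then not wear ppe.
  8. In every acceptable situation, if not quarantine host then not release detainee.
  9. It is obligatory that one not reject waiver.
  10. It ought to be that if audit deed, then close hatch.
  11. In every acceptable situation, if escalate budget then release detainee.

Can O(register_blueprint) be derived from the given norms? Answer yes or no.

No

Premise 4 is O(reject_waiver → register_blueprint), but O(reject_waiver) is not derivable from the premises, so it does not yield O(register_blueprint).
No other premise forces O(register_blueprint). An ideal world satisfying every premise can still have register_blueprint false, so O(register_blueprint) is not derivable.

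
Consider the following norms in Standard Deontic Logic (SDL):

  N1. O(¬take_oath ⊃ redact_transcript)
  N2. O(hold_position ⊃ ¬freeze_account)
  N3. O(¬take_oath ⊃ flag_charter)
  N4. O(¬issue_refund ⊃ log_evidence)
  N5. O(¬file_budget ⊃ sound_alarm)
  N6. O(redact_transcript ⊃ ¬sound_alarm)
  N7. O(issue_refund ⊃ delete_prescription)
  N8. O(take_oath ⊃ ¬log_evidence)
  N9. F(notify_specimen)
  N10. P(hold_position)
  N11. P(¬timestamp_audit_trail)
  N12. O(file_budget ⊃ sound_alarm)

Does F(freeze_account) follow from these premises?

No

Premise 2 is O(hold_position ⊃ ¬freeze_account), but O(hold_position) is not derivable from the premises (the permission P(hold_position) asserts only ¬O(¬hold_position), not O(hold_position)), so it does not yield O(¬freeze_account).
No other premise forces O(¬freeze_account). An ideal world satisfying every premise can still have freeze_account true, so F(freeze_account) is not derivable.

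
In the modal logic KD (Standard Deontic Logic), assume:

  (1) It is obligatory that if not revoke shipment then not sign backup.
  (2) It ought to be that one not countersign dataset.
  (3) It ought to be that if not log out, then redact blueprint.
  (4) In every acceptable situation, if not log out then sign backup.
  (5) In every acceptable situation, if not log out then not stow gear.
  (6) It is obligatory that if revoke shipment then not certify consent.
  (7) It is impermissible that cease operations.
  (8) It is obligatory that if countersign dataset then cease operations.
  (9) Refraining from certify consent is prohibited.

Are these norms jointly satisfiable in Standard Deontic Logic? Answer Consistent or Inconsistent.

Consistent

Premise 8 is O(countersign_dataset → cease_operations), but O(countersign_dataset) is not derivable from the premises, so it does not yield O(cease_operations).
So O(cease_operations) is not derivable, and the apparent clash with O(¬cease_operations) does not arise.
A world satisfying every obligation exists (e.g. cease_operations=false, certify_consent=true, countersign_dataset=false, log_out=true, redact_blueprint=false, revoke_shipment=false, sign_backup=false, stow_gear=false); no atom is both obligatory and forbidden, so the set is consistent.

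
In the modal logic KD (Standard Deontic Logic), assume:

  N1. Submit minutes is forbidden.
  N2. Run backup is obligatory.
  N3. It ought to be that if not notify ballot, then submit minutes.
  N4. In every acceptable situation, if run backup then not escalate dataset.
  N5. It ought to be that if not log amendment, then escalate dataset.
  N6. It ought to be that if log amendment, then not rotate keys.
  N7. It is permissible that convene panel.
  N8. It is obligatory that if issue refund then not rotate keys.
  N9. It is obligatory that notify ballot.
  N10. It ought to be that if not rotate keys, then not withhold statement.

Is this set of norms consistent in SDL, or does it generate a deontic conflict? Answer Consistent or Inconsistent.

Consistent

Premise 3 is O(¬notify_ballot → submit_minutes), but O(¬notify_ballot) is not derivable from the premises, so it does not yield O(submit_minutes).
So O(submit_minutes) is not derivable, and the apparent clash with O(¬submit_minutes) does not arise.
A world satisfying every obligation exists (e.g. convene_panel=false, escalate_dataset=false, issue_refund=false, log_amendment=true, notify_ballot=true, rotate_keys=false, run_backup=true, submit_minutes=false, withhold_statement=false); no atom is both obligatory and forbidden, so the set is consistent.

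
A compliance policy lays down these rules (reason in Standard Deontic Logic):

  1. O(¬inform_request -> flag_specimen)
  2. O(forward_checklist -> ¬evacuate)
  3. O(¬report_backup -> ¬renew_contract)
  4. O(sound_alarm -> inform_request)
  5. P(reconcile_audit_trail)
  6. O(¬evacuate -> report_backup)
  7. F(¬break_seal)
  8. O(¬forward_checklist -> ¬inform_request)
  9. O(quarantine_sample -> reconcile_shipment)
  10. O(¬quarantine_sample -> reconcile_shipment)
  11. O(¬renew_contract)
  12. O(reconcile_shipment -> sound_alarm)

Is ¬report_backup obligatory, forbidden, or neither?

By case analysis on ¬quarantine_sample: premise 10 gives O(¬quarantine_sample -> reconcile_shipment) and premise 9 gives O(quarantine_sample -> reconcile_shipment), so O(reconcile_shipment) either way.
Applying K to premise 12 (O(reconcile_shipment -> sound_alarm)) and O(reconcile_shipment) yields O(sound_alarm).
Premise 4 is O(sound_alarm -> inform_request); since O(sound_alarm), deontic closure gives O(inform_request).
Premise 8, O(¬forward_checklist -> ¬inform_request), contraposes to O(inform_request -> forward_checklist); with O(inform_request) we get O(forward_checklist).
From O(forward_checklist) and premise 2, O(forward_checklist -> ¬evacuate), we obtain O(¬evacuate).
Premise 6 is O(¬evacuate -> report_backup); since O(¬evacuate), deontic closure gives O(report_backup).
Premises 1, 3, 5, 7, 11 do not contribute to this derivation.
Thus O(report_backup), which is F(¬report_backup): ¬report_backup is forbidden.

Forbidden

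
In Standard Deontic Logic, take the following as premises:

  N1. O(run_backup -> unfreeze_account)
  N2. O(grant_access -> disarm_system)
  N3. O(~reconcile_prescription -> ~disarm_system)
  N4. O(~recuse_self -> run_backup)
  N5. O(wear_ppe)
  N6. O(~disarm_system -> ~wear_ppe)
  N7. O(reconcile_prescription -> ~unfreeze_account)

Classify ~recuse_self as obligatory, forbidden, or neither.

Forbidden

Premise 5 states O(wear_ppe) outright.
Premise 6, O(~disarm_system -> ~wear_ppe), contraposes to O(wear_ppe -> disarm_system); with O(wear_ppe) we get O(disarm_system).
Premise 3, O(~reconcile_prescription -> ~disarm_system), contraposes to O(disarm_system -> reconcile_prescription); with O(disarm_system) we get O(reconcile_prescription).
Applying K to premise 7 (O(reconcile_prescription -> ~unfreeze_account)) and O(reconcile_prescription) yields O(~unfreeze_account).
The contrapositive of premise 1 (O(run_backup -> unfreeze_account)) is O(~unfreeze_account -> ~run_backup), and O(~unfreeze_account) is already established, so O(~run_backup).
The contrapositive of premise 4 (O(~recuse_self -> run_backup)) is O(~run_backup -> recuse_self), and O(~run_backup) is already established, so O(recuse_self).
Premise 2 does not contribute to this derivation.
Thus O(recuse_self), which is F(~recuse_self): ~recuse_self is forbidden.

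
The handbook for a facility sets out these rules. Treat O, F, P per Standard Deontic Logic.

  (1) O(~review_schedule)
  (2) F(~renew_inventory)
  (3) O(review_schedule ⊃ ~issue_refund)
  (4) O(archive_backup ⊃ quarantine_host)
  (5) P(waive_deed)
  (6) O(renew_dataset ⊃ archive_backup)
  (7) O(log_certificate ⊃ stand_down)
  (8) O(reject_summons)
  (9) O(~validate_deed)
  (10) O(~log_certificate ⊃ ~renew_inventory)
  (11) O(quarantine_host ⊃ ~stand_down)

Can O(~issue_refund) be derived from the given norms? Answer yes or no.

No

Premise 3 is O(review_schedule ⊃ ~issue_refund), but O(review_schedule) is not derivable from the premises, so it does not yield O(~issue_refund).
No other premise forces O(~issue_refund). An ideal world satisfying every premise can still have ~issue_refund false, so O(~issue_refund) is not derivable.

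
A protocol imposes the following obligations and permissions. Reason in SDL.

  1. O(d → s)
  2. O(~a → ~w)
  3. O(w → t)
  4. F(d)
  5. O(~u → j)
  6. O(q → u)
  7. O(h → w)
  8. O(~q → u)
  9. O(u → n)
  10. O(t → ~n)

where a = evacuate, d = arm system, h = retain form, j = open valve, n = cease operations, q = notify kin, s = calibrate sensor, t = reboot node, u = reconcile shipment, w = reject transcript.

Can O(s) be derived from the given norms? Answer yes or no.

Premise 1 is O(d → s), but O(d) is not derivable from the premises, so it does not yield O(s).
No other premise forces O(s). An ideal world satisfying every premise can still have s false, so O(s) is not derivable.

No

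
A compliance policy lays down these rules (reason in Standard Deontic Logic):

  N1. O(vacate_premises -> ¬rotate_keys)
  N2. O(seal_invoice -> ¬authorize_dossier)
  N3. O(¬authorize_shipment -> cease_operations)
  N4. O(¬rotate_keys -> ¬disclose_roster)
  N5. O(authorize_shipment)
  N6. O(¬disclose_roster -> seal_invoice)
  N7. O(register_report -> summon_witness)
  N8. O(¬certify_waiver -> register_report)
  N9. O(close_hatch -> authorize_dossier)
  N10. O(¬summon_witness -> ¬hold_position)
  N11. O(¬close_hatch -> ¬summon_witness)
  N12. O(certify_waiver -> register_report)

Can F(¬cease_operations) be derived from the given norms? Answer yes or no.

No

Premise 3 is O(¬authorize_shipment -> cease_operations), but O(¬authorize_shipment) is not derivable from the premises, so it does not yield O(cease_operations).
No other premise forces O(cease_operations). An ideal world satisfying every premise can still have ¬cease_operations true, so F(¬cease_operations) is not derivable.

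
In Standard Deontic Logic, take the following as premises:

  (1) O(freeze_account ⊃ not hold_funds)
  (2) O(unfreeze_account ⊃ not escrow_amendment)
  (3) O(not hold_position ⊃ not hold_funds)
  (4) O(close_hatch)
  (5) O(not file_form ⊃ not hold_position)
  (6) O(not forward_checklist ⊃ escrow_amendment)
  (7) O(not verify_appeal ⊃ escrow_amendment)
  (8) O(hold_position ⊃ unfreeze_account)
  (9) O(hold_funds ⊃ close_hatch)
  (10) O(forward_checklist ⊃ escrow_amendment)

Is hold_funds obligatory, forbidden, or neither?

By case analysis on not forward_checklist: premise 6 gives O(not forward_checklist ⊃ escrow_amendment) and premise 10 gives O(forward_checklist ⊃ escrow_amendment), so O(escrow_amendment) either way.
The contrapositive of premise 2 (O(unfreeze_account ⊃ not escrow_amendment)) is O(escrow_amendment ⊃ not unfreeze_account), and O(escrow_amendment) is already established, so O(not unfreeze_account).
Premise 8, O(hold_position ⊃ unfreeze_account), contraposes to O(not unfreeze_account ⊃ not hold_position); with O(not unfreeze_account) we get O(not hold_position).
Applying K to premise 3 (O(not hold_position ⊃ not hold_funds)) and O(not hold_position) yields O(not hold_funds).
Premises 1, 4, 5, 7, 9 do not contribute to this derivation.
Thus O(not hold_funds), which is F(hold_funds): hold_funds is forbidden.

Forbidden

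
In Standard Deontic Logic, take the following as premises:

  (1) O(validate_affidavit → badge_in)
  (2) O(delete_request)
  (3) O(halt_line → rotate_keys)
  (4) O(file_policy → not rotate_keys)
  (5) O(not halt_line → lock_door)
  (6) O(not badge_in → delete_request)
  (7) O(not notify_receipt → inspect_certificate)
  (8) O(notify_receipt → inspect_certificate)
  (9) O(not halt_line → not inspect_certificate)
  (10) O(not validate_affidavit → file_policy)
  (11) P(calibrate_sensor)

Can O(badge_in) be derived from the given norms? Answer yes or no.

Yes

Premises 8 and 7 are O(notify_receipt → inspect_certificate) and O(not notify_receipt → inspect_certificate); every ideal world satisfies notify_receipt or not notify_receipt, so in either case inspect_certificate holds — hence O(inspect_certificate).
The contrapositive of premise 9 (O(not halt_line → not inspect_certificate)) is O(inspect_certificate → halt_line), and O(inspect_certificate) is already established, so O(halt_line).
Premise 3 is O(halt_line → rotate_keys); since O(halt_line), deontic closure gives O(rotate_keys).
Premise 4 is O(file_policy → not rotate_keys); contrapositively O(rotate_keys → not file_policy). Since O(rotate_keys) holds, K gives O(not file_policy).
The contrapositive of premise 10 (O(not validate_affidavit → file_policy)) is O(not file_policy → validate_affidavit), and O(not file_policy) is already established, so O(validate_affidavit).
With premise 1, O(validate_affidavit → badge_in), the K-axiom yields O(badge_in).
Premises 2, 5, 6, 11 do not contribute to this derivation.
So O(badge_in) follows.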